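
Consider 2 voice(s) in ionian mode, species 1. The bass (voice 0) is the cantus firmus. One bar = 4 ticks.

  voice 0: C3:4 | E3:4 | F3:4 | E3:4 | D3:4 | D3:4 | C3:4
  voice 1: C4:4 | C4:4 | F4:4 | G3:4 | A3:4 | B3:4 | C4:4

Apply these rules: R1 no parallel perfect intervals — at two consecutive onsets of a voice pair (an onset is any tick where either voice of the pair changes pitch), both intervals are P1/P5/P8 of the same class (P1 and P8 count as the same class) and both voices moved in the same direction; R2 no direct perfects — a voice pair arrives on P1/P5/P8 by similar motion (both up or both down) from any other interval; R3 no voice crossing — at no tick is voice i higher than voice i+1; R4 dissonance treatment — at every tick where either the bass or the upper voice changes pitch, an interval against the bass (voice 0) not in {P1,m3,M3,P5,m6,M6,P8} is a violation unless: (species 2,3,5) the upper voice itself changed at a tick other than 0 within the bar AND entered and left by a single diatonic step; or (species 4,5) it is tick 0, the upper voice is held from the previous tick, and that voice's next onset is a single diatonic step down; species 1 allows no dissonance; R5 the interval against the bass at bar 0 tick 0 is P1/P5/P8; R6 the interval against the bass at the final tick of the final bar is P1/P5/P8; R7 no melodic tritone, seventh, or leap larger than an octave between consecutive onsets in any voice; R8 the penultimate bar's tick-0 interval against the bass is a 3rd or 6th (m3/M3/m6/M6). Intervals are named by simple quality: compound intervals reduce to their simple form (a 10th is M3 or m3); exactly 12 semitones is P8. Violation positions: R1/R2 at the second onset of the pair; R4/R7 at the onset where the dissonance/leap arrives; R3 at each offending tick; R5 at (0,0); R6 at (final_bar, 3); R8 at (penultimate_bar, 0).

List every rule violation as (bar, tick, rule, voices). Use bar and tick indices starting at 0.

(2, 0, R2, (0, 1))
(3, 0, R7, (1,))

bar 0: v0=C3 v1=C4 downbeat P8
bar 1: v0=E3 v1=C4 downbeat m6
bar 2: v0=F3 v1=F4 downbeat P8
bar 3: v0=E3 v1=G3 downbeat m3
bar 4: v0=D3 v1=A3 downbeat P5
bar 5: v0=D3 v1=B3 downbeat M6
bar 6: v0=C3 v1=C4 downbeat P8
  -> R2 @ bar 2 tick 0 v(0, 1): E3/C4 m6 -> F3/F4 P8 similar
  -> R7 @ bar 3 tick 0 v(1,): F4->G3 leap 10st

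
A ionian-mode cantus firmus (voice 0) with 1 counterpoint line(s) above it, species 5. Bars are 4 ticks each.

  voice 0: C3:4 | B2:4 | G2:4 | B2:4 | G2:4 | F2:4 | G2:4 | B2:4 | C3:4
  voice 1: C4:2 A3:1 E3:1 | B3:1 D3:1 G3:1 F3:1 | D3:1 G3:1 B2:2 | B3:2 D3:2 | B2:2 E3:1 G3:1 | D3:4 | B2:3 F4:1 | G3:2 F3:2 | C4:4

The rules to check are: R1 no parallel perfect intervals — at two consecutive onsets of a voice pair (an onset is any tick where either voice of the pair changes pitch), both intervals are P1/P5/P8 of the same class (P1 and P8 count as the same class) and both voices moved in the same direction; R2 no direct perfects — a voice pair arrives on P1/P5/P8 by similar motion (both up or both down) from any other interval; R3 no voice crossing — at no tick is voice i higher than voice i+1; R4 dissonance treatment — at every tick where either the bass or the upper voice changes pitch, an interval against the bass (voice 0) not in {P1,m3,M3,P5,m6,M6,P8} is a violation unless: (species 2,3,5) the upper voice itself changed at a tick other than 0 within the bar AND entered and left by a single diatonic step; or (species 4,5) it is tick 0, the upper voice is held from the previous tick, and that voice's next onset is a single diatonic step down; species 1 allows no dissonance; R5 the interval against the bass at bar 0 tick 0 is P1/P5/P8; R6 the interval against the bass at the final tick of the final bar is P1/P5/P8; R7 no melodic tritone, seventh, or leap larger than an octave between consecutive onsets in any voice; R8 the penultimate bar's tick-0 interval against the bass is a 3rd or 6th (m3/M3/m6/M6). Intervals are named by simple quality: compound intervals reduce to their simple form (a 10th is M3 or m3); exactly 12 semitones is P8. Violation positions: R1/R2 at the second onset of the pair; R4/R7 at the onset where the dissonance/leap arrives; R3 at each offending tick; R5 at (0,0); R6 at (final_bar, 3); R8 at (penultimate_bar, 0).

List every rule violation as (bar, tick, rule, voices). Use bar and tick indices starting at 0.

bar 0: v0=C3 v1=C4 downbeat P8
bar 1: v0=B2 v1=B3 downbeat P8
bar 2: v0=G2 v1=D3 downbeat P5
bar 3: v0=B2 v1=B3 downbeat P8
bar 4: v0=G2 v1=B2 downbeat M3
bar 5: v0=F2 v1=D3 downbeat M6
bar 6: v0=G2 v1=B2 downbeat M3
bar 7: v0=B2 v1=G3 downbeat m6
bar 8: v0=C3 v1=C4 downbeat P8
  -> R4 @ bar 1 tick 3 v(0, 1): B2/F3 TT untreated
  -> R2 @ bar 2 tick 0 v(0, 1): B2/F3 TT -> G2/D3 P5 similar
  -> R2 @ bar 3 tick 0 v(0, 1): G2/B2 M3 -> B2/B3 P8 similar
  -> R4 @ bar 6 tick 3 v(0, 1): G2/F4 m7 untreated
  -> R7 @ bar 6 tick 3 v(1,): B2->F4 leap 18st
  -> R7 @ bar 7 tick 0 v(1,): F4->G3 leap 10st
  -> R4 @ bar 7 tick 2 v(0, 1): B2/F3 TT untreated
  -> R2 @ bar 8 tick 0 v(0, 1): B2/F3 TT -> C3/C4 P8 similar

(1, 3, R4, (0, 1))
(2, 0, R2, (0, 1))
(3, 0, R2, (0, 1))
(6, 3, R4, (0, 1))
(6, 3, R7, (1,))
(7, 0, R7, (1,))
(7, 2, R4, (0, 1))
(8, 0, R2, (0, 1))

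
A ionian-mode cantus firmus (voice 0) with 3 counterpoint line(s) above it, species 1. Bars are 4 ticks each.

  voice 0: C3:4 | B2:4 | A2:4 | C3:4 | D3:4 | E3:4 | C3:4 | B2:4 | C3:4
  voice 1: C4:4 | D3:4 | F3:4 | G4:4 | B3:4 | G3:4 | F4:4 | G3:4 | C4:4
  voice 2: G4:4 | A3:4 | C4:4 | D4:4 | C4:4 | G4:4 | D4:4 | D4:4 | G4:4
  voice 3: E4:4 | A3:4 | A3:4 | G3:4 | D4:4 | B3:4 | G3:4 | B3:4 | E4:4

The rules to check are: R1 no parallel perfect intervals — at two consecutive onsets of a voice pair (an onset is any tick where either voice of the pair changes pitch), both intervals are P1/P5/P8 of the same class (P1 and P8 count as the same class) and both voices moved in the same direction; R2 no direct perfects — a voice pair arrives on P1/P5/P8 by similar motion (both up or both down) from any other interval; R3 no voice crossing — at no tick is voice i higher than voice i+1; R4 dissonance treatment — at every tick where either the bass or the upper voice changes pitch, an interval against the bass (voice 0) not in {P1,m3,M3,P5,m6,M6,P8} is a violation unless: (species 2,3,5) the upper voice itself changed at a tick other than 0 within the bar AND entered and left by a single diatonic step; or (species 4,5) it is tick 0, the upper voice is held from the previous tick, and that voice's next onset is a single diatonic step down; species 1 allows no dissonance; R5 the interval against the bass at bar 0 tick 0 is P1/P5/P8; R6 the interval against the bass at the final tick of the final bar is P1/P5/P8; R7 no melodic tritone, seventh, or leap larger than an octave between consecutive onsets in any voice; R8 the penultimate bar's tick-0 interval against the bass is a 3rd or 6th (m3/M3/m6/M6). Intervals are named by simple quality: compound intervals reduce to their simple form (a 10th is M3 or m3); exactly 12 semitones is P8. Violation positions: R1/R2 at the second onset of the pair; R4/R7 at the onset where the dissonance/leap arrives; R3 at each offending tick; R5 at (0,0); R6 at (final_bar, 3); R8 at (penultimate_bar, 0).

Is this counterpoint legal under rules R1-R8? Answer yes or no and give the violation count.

No (61 violations)

bar 0: v0=C3 v1=C4 v2=G4 v3=E4 (M3)
bar 1: v0=B2 v1=D3 v2=A3 v3=A3 (m7)
bar 2: v0=A2 v1=F3 v2=C4 v3=A3 (P8)
bar 3: v0=C3 v1=G4 v2=D4 v3=G3 (P5)
bar 4: v0=D3 v1=B3 v2=C4 v3=D4 (P8)
bar 5: v0=E3 v1=G3 v2=G4 v3=B3 (P5)
bar 6: v0=C3 v1=F4 v2=D4 v3=G3 (P5)
bar 7: v0=B2 v1=G3 v2=D4 v3=B3 (P8)
bar 8: v0=C3 v1=C4 v2=G4 v3=E4 (M3)
  R3 @ bar0.0: G4 above E4
  R5 @ bar0.0: opens on M3
  R3 @ bar0.1: G4 above E4
  R3 @ bar0.2: G4 above E4
  R3 @ bar0.3: G4 above E4
  R1 @ bar1.0: C4/G4 P5 -> D3/A3 P5 similar
  R2 @ bar1.0: C4/E4 M3 -> D3/A3 P5 similar
  R2 @ bar1.0: G4/E4 m3 -> A3/A3 P1 similar
  R4 @ bar1.0: B2/A3 m7 untreated
  R4 @ bar1.0: B2/A3 m7 untreated
  R7 @ bar1.0: C4->D3 leap 10st
  R7 @ bar1.0: G4->A3 leap 10st
  R1 @ bar2.0: D3/A3 P5 -> F3/C4 P5 similar
  R3 @ bar2.0: C4 above A3
  R3 @ bar2.1: C4 above A3
  R3 @ bar2.2: C4 above A3
  R3 @ bar2.3: C4 above A3
  R2 @ bar3.0: A2/F3 m6 -> C3/G4 P5 similar
  R3 @ bar3.0: G4 above D4
  R3 @ bar3.0: D4 above G3
  R4 @ bar3.0: C3/D4 M2 untreated
  R7 @ bar3.0: F3->G4 leap 14st
  R3 @ bar3.1: G4 above D4
  R3 @ bar3.1: D4 above G3
  R3 @ bar3.2: G4 above D4
  R3 @ bar3.2: D4 above G3
  R3 @ bar3.3: G4 above D4
  R3 @ bar3.3: D4 above G3
  R2 @ bar4.0: C3/G3 P5 -> D3/D4 P8 similar
  R4 @ bar4.0: D3/C4 m7 untreated
  R3 @ bar5.0: G4 above B3
  R3 @ bar5.1: G4 above B3
  R3 @ bar5.2: G4 above B3
  R3 @ bar5.3: G4 above B3
  R1 @ bar6.0: E3/B3 P5 -> C3/G3 P5 similar
  R2 @ bar6.0: G4/B3 m6 -> D4/G3 P5 similar
  R3 @ bar6.0: F4 above D4
  R3 @ bar6.0: D4 above G3
  R4 @ bar6.0: C3/F4 P4 untreated
  R4 @ bar6.0: C3/D4 M2 untreated
  R7 @ bar6.0: G3->F4 leap 10st
  R3 @ bar6.1: F4 above D4
  R3 @ bar6.1: D4 above G3
  R3 @ bar6.2: F4 above D4
  R3 @ bar6.2: D4 above G3
  R3 @ bar6.3: F4 above D4
  R3 @ bar6.3: D4 above G3
  R3 @ bar7.0: D4 above B3
  R7 @ bar7.0: F4->G3 leap 10st
  R8 @ bar7.0: penult P8 not 3rd/6th
  R3 @ bar7.1: D4 above B3
  R3 @ bar7.2: D4 above B3
  R3 @ bar7.3: D4 above B3
  R1 @ bar8.0: G3/D4 P5 -> C4/G4 P5 similar
  R2 @ bar8.0: B2/G3 m6 -> C3/C4 P8 similar
  R2 @ bar8.0: B2/D4 m3 -> C3/G4 P5 similar
  R3 @ bar8.0: G4 above E4
  R3 @ bar8.1: G4 above E4
  R3 @ bar8.2: G4 above E4
  R3 @ bar8.3: G4 above E4
  R6 @ bar8.3: closes on M3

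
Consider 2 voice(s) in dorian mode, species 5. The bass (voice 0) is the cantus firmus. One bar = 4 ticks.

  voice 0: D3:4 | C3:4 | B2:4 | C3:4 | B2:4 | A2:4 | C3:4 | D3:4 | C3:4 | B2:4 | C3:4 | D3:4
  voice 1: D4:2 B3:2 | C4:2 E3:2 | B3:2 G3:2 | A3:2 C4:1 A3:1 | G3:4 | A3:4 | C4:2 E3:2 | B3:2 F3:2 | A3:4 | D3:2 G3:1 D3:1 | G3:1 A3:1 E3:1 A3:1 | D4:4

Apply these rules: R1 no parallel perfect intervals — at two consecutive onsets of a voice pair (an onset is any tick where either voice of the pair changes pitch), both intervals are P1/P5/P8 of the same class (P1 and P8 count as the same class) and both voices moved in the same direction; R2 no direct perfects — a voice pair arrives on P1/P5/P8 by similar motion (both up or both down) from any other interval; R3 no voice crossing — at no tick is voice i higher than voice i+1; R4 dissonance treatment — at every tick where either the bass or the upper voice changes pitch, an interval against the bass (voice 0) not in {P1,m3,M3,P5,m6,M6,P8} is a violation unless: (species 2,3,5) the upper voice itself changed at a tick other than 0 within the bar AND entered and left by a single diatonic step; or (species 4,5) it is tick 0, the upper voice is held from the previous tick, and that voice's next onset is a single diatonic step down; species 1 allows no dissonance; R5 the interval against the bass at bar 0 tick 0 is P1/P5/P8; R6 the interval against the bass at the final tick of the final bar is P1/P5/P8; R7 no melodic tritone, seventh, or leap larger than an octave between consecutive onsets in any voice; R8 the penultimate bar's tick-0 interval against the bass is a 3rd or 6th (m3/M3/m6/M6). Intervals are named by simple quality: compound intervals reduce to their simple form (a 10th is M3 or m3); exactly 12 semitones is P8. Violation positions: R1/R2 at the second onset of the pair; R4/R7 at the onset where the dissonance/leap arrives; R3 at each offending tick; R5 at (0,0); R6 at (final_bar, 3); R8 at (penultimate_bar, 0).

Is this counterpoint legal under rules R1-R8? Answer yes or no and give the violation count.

No (5 violations)

bar 0: v0=D3 v1=D4 (P8)
bar 1: v0=C3 v1=C4 (P8)
bar 2: v0=B2 v1=B3 (P8)
bar 3: v0=C3 v1=A3 (M6)
bar 4: v0=B2 v1=G3 (m6)
bar 5: v0=A2 v1=A3 (P8)
bar 6: v0=C3 v1=C4 (P8)
bar 7: v0=D3 v1=B3 (M6)
bar 8: v0=C3 v1=A3 (M6)
bar 9: v0=B2 v1=D3 (m3)
bar 10: v0=C3 v1=G3 (P5)
bar 11: v0=D3 v1=D4 (P8)
  R1 @ bar6.0: A2/A3 P8 -> C3/C4 P8 similar
  R7 @ bar7.2: B3->F3 leap 6st
  R2 @ bar10.0: B2/D3 m3 -> C3/G3 P5 similar
  R8 @ bar10.0: penult P5 not 3rd/6th
  R2 @ bar11.0: C3/A3 M6 -> D3/D4 P8 similar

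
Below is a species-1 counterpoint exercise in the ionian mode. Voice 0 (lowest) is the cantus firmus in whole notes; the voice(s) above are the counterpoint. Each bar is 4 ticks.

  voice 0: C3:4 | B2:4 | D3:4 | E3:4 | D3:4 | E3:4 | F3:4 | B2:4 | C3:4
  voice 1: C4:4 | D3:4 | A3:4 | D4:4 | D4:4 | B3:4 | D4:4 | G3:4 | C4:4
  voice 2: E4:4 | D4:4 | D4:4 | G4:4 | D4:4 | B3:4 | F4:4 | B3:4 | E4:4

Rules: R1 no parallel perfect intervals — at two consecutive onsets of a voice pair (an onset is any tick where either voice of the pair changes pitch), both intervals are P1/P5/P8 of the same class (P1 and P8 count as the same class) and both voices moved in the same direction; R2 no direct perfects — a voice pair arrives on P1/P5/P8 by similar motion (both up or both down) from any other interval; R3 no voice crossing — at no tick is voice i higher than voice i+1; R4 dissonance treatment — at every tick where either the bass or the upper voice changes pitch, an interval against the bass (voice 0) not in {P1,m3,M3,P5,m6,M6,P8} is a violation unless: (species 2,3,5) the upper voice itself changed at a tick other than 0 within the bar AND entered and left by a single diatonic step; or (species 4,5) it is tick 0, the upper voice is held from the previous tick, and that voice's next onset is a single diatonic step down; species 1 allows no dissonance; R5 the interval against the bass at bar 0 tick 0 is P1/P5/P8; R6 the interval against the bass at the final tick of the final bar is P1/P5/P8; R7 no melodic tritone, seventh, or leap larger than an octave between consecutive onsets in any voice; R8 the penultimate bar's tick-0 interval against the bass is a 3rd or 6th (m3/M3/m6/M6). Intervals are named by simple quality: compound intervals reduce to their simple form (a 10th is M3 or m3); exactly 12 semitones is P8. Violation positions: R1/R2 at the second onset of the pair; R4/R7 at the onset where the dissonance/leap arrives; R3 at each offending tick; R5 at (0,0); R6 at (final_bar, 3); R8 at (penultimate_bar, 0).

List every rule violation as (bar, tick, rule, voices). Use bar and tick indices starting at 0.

bar 0: v0=C3 v1=C4 v2=E4 downbeat M3
bar 1: v0=B2 v1=D3 v2=D4 downbeat m3
bar 2: v0=D3 v1=A3 v2=D4 downbeat P8
bar 3: v0=E3 v1=D4 v2=G4 downbeat m3
bar 4: v0=D3 v1=D4 v2=D4 downbeat P8
bar 5: v0=E3 v1=B3 v2=B3 downbeat P5
bar 6: v0=F3 v1=D4 v2=F4 downbeat P8
bar 7: v0=B2 v1=G3 v2=B3 downbeat P8
bar 8: v0=C3 v1=C4 v2=E4 downbeat M3
  -> R5 @ bar 0 tick 0 v(0, 2): opens on M3
  -> R2 @ bar 1 tick 0 v(1, 2): C4/E4 M3 -> D3/D4 P8 similar
  -> R7 @ bar 1 tick 0 v(1,): C4->D3 leap 10st
  -> R2 @ bar 2 tick 0 v(0, 1): B2/D3 m3 -> D3/A3 P5 similar
  -> R4 @ bar 3 tick 0 v(0, 1): E3/D4 m7 untreated
  -> R2 @ bar 4 tick 0 v(0, 2): E3/G4 m3 -> D3/D4 P8 similar
  -> R1 @ bar 5 tick 0 v(1, 2): D4/D4 P1 -> B3/B3 P1 similar
  -> R2 @ bar 6 tick 0 v(0, 2): E3/B3 P5 -> F3/F4 P8 similar
  -> R7 @ bar 6 tick 0 v(2,): B3->F4 leap 6st
  -> R1 @ bar 7 tick 0 v(0, 2): F3/F4 P8 -> B2/B3 P8 similar
  -> R7 @ bar 7 tick 0 v(0,): F3->B2 leap 6st
  -> R7 @ bar 7 tick 0 v(2,): F4->B3 leap 6st
  -> R8 @ bar 7 tick 0 v(0, 2): penult P8 not 3rd/6th
  -> R2 @ bar 8 tick 0 v(0, 1): B2/G3 m6 -> C3/C4 P8 similar
  -> R6 @ bar 8 tick 3 v(0, 2): closes on M3

(0, 0, R5, (0, 2))
(1, 0, R2, (1, 2))
(1, 0, R7, (1,))
(2, 0, R2, (0, 1))
(3, 0, R4, (0, 1))
(4, 0, R2, (0, 2))
(5, 0, R1, (1, 2))
(6, 0, R2, (0, 2))
(6, 0, R7, (2,))
(7, 0, R1, (0, 2))
(7, 0, R7, (0,))
(7, 0, R7, (2,))
(7, 0, R8, (0, 2))
(8, 0, R2, (0, 1))
(8, 3, R6, (0, 2))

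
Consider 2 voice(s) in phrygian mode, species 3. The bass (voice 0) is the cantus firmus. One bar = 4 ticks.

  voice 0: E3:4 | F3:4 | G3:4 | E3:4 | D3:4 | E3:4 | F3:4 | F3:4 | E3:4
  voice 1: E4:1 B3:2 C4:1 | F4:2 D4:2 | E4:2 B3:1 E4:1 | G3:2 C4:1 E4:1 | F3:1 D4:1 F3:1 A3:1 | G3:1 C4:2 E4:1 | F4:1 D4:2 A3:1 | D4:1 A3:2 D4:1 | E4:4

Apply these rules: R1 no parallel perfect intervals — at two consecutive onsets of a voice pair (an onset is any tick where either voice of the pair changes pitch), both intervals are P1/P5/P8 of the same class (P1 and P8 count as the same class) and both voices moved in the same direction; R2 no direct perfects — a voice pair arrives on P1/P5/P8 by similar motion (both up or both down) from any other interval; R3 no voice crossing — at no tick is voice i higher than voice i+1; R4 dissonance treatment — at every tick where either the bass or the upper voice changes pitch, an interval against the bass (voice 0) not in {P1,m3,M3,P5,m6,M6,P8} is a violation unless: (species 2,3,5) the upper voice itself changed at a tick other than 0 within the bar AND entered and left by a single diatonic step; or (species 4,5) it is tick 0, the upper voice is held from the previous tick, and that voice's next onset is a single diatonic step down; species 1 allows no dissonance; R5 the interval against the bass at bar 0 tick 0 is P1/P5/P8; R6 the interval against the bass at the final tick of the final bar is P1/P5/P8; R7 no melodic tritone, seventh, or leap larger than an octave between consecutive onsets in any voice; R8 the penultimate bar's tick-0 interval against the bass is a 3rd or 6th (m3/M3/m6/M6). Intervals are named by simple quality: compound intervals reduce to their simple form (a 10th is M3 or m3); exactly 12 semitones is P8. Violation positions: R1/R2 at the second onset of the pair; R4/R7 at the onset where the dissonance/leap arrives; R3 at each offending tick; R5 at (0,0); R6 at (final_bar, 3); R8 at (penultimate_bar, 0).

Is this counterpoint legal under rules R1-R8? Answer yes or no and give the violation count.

bar 0: v0=E3 v1=E4 (P8)
bar 1: v0=F3 v1=F4 (P8)
bar 2: v0=G3 v1=E4 (M6)
bar 3: v0=E3 v1=G3 (m3)
bar 4: v0=D3 v1=F3 (m3)
bar 5: v0=E3 v1=G3 (m3)
bar 6: v0=F3 v1=F4 (P8)
bar 7: v0=F3 v1=D4 (M6)
bar 8: v0=E3 v1=E4 (P8)
  R2 @ bar1.0: E3/C4 m6 -> F3/F4 P8 similar
  R7 @ bar4.0: E4->F3 leap 11st
  R1 @ bar6.0: E3/E4 P8 -> F3/F4 P8 similar

No (3 violations)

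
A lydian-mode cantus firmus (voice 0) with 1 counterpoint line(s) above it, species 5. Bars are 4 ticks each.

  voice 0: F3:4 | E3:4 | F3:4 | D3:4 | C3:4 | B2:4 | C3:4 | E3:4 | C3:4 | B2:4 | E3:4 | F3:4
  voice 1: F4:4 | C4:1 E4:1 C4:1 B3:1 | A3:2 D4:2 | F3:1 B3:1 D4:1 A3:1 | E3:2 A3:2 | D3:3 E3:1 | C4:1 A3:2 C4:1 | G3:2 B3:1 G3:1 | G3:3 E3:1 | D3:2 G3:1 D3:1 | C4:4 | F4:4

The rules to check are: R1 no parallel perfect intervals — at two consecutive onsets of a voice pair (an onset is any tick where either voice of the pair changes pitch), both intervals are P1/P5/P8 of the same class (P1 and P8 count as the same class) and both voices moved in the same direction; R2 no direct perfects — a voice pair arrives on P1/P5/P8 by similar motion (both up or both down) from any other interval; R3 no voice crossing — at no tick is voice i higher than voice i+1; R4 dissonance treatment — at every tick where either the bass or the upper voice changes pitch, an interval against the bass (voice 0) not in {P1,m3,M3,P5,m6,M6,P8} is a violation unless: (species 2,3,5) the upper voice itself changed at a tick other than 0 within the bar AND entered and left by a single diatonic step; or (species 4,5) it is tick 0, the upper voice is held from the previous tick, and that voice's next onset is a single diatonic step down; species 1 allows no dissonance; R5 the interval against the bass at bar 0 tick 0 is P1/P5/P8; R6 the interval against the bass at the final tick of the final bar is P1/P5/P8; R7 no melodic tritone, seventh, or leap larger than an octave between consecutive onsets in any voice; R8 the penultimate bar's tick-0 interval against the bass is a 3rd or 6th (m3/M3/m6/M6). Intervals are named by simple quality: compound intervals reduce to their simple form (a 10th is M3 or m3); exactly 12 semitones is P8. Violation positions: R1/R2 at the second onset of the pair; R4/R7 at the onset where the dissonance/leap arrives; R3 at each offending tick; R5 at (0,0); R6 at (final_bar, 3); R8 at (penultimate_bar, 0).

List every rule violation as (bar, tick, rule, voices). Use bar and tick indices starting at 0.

(3, 1, R7, (1,))
(5, 3, R4, (0, 1))
(6, 0, R2, (0, 1))
(10, 0, R7, (1,))
(11, 0, R2, (0, 1))

bar 0: v0=F3 v1=F4 downbeat P8
bar 1: v0=E3 v1=C4 downbeat m6
bar 2: v0=F3 v1=A3 downbeat M3
bar 3: v0=D3 v1=F3 downbeat m3
bar 4: v0=C3 v1=E3 downbeat M3
bar 5: v0=B2 v1=D3 downbeat m3
bar 6: v0=C3 v1=C4 downbeat P8
bar 7: v0=E3 v1=G3 downbeat m3
bar 8: v0=C3 v1=G3 downbeat P5
bar 9: v0=B2 v1=D3 downbeat m3
bar 10: v0=E3 v1=C4 downbeat m6
bar 11: v0=F3 v1=F4 downbeat P8
  -> R7 @ bar 3 tick 1 v(1,): F3->B3 leap 6st
  -> R4 @ bar 5 tick 3 v(0, 1): B2/E3 P4 untreated
  -> R2 @ bar 6 tick 0 v(0, 1): B2/E3 P4 -> C3/C4 P8 similar
  -> R7 @ bar 10 tick 0 v(1,): D3->C4 leap 10st
  -> R2 @ bar 11 tick 0 v(0, 1): E3/C4 m6 -> F3/F4 P8 similar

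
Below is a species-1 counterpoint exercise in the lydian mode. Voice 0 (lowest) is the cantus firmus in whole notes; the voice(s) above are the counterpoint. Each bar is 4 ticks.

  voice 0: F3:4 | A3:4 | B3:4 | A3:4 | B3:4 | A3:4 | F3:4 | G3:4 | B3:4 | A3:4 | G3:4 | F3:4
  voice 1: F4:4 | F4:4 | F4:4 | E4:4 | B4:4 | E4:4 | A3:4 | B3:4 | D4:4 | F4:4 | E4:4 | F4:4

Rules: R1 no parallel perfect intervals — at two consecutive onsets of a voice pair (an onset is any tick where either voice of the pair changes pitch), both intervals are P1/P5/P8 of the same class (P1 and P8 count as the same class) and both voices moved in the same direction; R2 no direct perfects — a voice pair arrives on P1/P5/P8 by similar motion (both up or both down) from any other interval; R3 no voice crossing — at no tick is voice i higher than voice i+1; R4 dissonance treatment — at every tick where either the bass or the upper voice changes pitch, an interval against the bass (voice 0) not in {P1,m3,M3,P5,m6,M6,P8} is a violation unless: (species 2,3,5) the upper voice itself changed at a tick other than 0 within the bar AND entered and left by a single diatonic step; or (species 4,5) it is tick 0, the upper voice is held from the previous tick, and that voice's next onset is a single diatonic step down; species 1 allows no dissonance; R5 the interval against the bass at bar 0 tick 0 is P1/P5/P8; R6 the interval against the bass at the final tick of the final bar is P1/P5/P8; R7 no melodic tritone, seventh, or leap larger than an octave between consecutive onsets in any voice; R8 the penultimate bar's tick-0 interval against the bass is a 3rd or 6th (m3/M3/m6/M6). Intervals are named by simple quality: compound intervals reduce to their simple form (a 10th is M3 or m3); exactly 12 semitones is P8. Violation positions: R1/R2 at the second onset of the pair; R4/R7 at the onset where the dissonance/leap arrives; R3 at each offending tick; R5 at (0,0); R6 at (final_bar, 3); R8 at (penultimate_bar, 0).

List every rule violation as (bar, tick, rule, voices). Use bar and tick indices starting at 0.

(2, 0, R4, (0, 1))
(3, 0, R2, (0, 1))
(4, 0, R2, (0, 1))
(5, 0, R2, (0, 1))

bar 0: v0=F3 v1=F4 downbeat P8
bar 1: v0=A3 v1=F4 downbeat m6
bar 2: v0=B3 v1=F4 downbeat TT
bar 3: v0=A3 v1=E4 downbeat P5
bar 4: v0=B3 v1=B4 downbeat P8
bar 5: v0=A3 v1=E4 downbeat P5
bar 6: v0=F3 v1=A3 downbeat M3
bar 7: v0=G3 v1=B3 downbeat M3
bar 8: v0=B3 v1=D4 downbeat m3
bar 9: v0=A3 v1=F4 downbeat m6
bar 10: v0=G3 v1=E4 downbeat M6
bar 11: v0=F3 v1=F4 downbeat P8
  -> R4 @ bar 2 tick 0 v(0, 1): B3/F4 TT untreated
  -> R2 @ bar 3 tick 0 v(0, 1): B3/F4 TT -> A3/E4 P5 similar
  -> R2 @ bar 4 tick 0 v(0, 1): A3/E4 P5 -> B3/B4 P8 similar
  -> R2 @ bar 5 tick 0 v(0, 1): B3/B4 P8 -> A3/E4 P5 similar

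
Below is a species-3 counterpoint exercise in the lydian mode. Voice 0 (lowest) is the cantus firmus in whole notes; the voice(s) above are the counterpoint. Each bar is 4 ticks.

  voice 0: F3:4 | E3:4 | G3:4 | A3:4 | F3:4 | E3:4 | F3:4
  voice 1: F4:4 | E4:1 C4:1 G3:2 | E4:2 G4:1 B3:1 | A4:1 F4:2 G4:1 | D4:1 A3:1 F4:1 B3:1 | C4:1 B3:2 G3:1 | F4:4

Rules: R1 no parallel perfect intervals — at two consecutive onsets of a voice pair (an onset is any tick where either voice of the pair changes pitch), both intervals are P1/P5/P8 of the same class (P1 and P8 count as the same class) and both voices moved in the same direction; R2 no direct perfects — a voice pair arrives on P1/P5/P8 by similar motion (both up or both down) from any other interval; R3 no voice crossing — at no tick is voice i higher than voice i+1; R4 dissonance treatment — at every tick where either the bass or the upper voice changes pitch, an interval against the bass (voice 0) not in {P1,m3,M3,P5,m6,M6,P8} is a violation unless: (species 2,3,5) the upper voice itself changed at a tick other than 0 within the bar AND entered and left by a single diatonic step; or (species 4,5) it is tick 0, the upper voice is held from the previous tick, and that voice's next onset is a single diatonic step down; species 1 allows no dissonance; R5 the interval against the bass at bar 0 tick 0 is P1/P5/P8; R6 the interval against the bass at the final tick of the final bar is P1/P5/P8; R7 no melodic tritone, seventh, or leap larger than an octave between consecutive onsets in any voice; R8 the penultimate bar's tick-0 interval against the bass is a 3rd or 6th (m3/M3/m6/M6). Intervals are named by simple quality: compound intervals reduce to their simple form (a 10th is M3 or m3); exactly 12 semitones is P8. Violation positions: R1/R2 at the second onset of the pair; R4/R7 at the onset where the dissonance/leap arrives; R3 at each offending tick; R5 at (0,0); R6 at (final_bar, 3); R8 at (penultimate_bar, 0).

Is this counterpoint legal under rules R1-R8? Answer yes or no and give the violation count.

bar 0: v0=F3 v1=F4 (P8)
bar 1: v0=E3 v1=E4 (P8)
bar 2: v0=G3 v1=E4 (M6)
bar 3: v0=A3 v1=A4 (P8)
bar 4: v0=F3 v1=D4 (M6)
bar 5: v0=E3 v1=C4 (m6)
bar 6: v0=F3 v1=F4 (P8)
  R1 @ bar1.0: F3/F4 P8 -> E3/E4 P8 similar
  R2 @ bar3.0: G3/B3 M3 -> A3/A4 P8 similar
  R7 @ bar3.0: B3->A4 leap 10st
  R4 @ bar3.3: A3/G4 m7 untreated
  R4 @ bar4.3: F3/B3 TT untreated
  R7 @ bar4.3: F4->B3 leap 6st
  R2 @ bar6.0: E3/G3 m3 -> F3/F4 P8 similar
  R7 @ bar6.0: G3->F4 leap 10st

No (8 violations)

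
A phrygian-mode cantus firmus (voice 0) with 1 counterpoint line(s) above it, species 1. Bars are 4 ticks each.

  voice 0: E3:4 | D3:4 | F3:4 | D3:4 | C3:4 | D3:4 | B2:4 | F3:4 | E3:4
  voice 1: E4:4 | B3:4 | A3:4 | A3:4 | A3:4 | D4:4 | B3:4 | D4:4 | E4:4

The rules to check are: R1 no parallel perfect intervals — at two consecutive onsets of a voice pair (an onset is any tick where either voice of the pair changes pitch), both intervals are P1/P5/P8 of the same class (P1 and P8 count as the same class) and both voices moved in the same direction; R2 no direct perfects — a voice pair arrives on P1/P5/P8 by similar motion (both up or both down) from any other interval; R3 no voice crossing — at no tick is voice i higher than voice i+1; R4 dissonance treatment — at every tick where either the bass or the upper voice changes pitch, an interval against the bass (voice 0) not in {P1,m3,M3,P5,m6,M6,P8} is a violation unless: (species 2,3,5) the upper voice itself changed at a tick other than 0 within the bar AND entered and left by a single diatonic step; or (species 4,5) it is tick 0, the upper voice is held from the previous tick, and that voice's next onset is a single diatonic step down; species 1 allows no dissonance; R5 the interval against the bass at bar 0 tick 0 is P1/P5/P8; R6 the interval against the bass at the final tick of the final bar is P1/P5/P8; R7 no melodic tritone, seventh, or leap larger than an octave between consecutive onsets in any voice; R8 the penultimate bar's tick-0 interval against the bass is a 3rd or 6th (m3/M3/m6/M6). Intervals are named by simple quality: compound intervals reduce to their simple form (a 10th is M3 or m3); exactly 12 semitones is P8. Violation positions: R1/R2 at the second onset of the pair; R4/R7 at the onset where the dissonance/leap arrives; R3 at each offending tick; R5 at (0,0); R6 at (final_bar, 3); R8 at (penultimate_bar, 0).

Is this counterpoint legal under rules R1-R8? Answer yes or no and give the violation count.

bar 0: v0=E3 v1=E4 (P8)
bar 1: v0=D3 v1=B3 (M6)
bar 2: v0=F3 v1=A3 (M3)
bar 3: v0=D3 v1=A3 (P5)
bar 4: v0=C3 v1=A3 (M6)
bar 5: v0=D3 v1=D4 (P8)
bar 6: v0=B2 v1=B3 (P8)
bar 7: v0=F3 v1=D4 (M6)
bar 8: v0=E3 v1=E4 (P8)
  R2 @ bar5.0: C3/A3 M6 -> D3/D4 P8 similar
  R1 @ bar6.0: D3/D4 P8 -> B2/B3 P8 similar
  R7 @ bar7.0: B2->F3 leap 6st

No (3 violations)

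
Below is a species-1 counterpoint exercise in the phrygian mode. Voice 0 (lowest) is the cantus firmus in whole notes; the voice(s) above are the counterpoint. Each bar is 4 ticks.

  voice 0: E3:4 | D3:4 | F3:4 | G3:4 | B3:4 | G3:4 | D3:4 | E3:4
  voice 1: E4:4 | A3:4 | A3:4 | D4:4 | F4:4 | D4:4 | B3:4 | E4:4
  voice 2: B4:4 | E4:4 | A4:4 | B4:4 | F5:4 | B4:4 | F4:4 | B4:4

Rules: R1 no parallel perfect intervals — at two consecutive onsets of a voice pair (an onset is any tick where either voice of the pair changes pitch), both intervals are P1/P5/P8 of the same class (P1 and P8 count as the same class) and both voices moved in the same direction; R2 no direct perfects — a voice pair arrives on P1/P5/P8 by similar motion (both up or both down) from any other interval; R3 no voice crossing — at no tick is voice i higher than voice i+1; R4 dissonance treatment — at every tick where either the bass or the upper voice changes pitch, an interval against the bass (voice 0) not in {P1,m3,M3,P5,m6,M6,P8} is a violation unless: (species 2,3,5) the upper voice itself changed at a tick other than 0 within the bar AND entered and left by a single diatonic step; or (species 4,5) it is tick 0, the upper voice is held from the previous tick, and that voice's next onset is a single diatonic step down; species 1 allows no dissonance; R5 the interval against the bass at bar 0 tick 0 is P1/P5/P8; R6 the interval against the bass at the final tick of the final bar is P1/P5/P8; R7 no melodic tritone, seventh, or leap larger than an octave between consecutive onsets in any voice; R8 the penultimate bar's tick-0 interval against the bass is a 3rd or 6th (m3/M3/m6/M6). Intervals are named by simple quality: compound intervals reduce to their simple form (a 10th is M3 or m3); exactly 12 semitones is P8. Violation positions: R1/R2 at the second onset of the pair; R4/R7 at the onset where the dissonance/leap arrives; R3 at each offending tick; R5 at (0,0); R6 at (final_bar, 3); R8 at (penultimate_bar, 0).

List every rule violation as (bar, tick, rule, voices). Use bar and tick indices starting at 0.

bar 0: v0=E3 v1=E4 v2=B4 downbeat P5
bar 1: v0=D3 v1=A3 v2=E4 downbeat M2
bar 2: v0=F3 v1=A3 v2=A4 downbeat M3
bar 3: v0=G3 v1=D4 v2=B4 downbeat M3
bar 4: v0=B3 v1=F4 v2=F5 downbeat TT
bar 5: v0=G3 v1=D4 v2=B4 downbeat M3
bar 6: v0=D3 v1=B3 v2=F4 downbeat m3
bar 7: v0=E3 v1=E4 v2=B4 downbeat P5
  -> R1 @ bar 1 tick 0 v(1, 2): E4/B4 P5 -> A3/E4 P5 similar
  -> R2 @ bar 1 tick 0 v(0, 1): E3/E4 P8 -> D3/A3 P5 similar
  -> R4 @ bar 1 tick 0 v(0, 2): D3/E4 M2 untreated
  -> R2 @ bar 3 tick 0 v(0, 1): F3/A3 M3 -> G3/D4 P5 similar
  -> R2 @ bar 4 tick 0 v(1, 2): D4/B4 M6 -> F4/F5 P8 similar
  -> R4 @ bar 4 tick 0 v(0, 1): B3/F4 TT untreated
  -> R4 @ bar 4 tick 0 v(0, 2): B3/F5 TT untreated
  -> R7 @ bar 4 tick 0 v(2,): B4->F5 leap 6st
  -> R2 @ bar 5 tick 0 v(0, 1): B3/F4 TT -> G3/D4 P5 similar
  -> R7 @ bar 5 tick 0 v(2,): F5->B4 leap 6st
  -> R7 @ bar 6 tick 0 v(2,): B4->F4 leap 6st
  -> R2 @ bar 7 tick 0 v(0, 1): D3/B3 M6 -> E3/E4 P8 similar
  -> R2 @ bar 7 tick 0 v(0, 2): D3/F4 m3 -> E3/B4 P5 similar
  -> R2 @ bar 7 tick 0 v(1, 2): B3/F4 TT -> E4/B4 P5 similar
  -> R7 @ bar 7 tick 0 v(2,): F4->B4 leap 6st

(1, 0, R1, (1, 2))
(1, 0, R2, (0, 1))
(1, 0, R4, (0, 2))
(3, 0, R2, (0, 1))
(4, 0, R2, (1, 2))
(4, 0, R4, (0, 1))
(4, 0, R4, (0, 2))
(4, 0, R7, (2,))
(5, 0, R2, (0, 1))
(5, 0, R7, (2,))
(6, 0, R7, (2,))
(7, 0, R2, (0, 1))
(7, 0, R2, (0, 2))
(7, 0, R2, (1, 2))
(7, 0, R7, (2,))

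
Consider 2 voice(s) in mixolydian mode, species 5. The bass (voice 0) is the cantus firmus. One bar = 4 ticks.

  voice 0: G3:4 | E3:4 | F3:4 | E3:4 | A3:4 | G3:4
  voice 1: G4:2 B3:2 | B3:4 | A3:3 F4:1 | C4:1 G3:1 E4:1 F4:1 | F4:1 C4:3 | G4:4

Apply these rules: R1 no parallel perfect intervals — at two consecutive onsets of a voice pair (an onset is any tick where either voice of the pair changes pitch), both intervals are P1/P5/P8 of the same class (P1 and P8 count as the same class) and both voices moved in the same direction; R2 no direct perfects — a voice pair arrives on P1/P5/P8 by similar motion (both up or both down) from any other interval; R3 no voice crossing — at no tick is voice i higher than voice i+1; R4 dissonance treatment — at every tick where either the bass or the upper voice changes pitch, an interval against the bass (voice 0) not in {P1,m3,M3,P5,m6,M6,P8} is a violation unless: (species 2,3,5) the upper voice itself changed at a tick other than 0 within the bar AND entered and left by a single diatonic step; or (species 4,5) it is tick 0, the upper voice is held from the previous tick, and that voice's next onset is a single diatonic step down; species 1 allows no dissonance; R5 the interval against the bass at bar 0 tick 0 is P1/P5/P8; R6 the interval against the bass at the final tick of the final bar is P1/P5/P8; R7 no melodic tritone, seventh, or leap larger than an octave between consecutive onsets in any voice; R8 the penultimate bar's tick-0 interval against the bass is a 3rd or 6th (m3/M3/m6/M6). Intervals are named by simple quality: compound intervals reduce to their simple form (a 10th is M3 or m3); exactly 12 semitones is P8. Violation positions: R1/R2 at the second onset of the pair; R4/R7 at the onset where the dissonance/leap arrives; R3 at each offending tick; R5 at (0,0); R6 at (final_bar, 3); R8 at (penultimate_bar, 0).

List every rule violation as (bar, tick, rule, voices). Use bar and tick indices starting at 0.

bar 0: v0=G3 v1=G4 downbeat P8
bar 1: v0=E3 v1=B3 downbeat P5
bar 2: v0=F3 v1=A3 downbeat M3
bar 3: v0=E3 v1=C4 downbeat m6
bar 4: v0=A3 v1=F4 downbeat m6
bar 5: v0=G3 v1=G4 downbeat P8
  -> R4 @ bar 3 tick 3 v(0, 1): E3/F4 m2 untreated

(3, 3, R4, (0, 1))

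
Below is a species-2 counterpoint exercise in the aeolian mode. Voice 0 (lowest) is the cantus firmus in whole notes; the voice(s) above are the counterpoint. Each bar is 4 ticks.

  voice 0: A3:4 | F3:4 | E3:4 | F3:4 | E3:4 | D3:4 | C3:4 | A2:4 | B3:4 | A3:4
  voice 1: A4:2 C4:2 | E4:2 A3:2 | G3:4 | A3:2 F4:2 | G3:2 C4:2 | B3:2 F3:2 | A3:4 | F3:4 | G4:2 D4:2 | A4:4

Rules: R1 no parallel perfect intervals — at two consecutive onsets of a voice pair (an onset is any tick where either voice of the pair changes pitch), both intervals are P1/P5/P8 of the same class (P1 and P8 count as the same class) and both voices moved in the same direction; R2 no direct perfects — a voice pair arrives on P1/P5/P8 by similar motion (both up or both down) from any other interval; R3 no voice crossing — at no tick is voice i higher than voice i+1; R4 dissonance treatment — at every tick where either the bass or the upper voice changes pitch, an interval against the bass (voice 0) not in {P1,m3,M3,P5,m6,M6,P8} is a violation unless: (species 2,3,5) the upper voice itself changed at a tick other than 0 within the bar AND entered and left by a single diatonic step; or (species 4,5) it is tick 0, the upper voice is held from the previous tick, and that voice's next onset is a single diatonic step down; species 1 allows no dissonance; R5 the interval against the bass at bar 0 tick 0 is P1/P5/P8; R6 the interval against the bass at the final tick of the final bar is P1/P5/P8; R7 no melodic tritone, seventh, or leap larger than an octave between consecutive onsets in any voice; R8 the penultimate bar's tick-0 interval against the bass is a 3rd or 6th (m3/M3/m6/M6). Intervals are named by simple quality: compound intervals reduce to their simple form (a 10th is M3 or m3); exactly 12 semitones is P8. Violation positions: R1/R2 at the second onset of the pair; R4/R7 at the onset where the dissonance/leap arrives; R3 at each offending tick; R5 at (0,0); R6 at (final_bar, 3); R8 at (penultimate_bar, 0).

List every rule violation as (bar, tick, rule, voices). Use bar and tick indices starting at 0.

bar 0: v0=A3 v1=A4 downbeat P8
bar 1: v0=F3 v1=E4 downbeat M7
bar 2: v0=E3 v1=G3 downbeat m3
bar 3: v0=F3 v1=A3 downbeat M3
bar 4: v0=E3 v1=G3 downbeat m3
bar 5: v0=D3 v1=B3 downbeat M6
bar 6: v0=C3 v1=A3 downbeat M6
bar 7: v0=A2 v1=F3 downbeat m6
bar 8: v0=B3 v1=G4 downbeat m6
bar 9: v0=A3 v1=A4 downbeat P8
  -> R4 @ bar 1 tick 0 v(0, 1): F3/E4 M7 untreated
  -> R7 @ bar 4 tick 0 v(1,): F4->G3 leap 10st
  -> R7 @ bar 5 tick 2 v(1,): B3->F3 leap 6st
  -> R7 @ bar 8 tick 0 v(0,): A2->B3 leap 14st
  -> R7 @ bar 8 tick 0 v(1,): F3->G4 leap 14st

(1, 0, R4, (0, 1))
(4, 0, R7, (1,))
(5, 2, R7, (1,))
(8, 0, R7, (0,))
(8, 0, R7, (1,))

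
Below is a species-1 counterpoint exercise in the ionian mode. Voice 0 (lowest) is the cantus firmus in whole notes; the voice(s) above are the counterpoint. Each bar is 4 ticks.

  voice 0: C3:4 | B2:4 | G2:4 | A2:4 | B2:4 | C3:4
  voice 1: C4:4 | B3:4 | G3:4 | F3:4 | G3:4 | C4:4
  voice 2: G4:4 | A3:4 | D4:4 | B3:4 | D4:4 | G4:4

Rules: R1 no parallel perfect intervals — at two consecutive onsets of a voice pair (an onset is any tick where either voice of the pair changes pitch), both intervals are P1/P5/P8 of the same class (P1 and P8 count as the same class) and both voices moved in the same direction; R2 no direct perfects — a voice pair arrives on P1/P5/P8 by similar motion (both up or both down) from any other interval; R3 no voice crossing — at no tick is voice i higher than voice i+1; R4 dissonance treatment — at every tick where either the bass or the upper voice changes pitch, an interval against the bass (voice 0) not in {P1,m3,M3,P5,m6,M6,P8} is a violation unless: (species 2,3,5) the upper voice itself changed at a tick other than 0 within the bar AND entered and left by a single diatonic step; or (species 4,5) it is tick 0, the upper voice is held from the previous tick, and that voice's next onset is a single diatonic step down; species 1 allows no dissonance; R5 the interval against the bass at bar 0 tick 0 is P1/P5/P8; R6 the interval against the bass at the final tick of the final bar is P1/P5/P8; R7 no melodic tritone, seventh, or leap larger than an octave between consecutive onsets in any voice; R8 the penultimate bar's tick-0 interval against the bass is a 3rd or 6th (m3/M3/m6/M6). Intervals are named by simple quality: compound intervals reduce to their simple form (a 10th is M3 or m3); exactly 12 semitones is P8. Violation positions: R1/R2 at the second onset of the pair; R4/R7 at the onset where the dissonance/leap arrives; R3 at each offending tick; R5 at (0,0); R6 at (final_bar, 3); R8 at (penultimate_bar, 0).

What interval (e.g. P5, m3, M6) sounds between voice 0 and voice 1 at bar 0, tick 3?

voice 0=C3 voice 1=C4 -> P8

P8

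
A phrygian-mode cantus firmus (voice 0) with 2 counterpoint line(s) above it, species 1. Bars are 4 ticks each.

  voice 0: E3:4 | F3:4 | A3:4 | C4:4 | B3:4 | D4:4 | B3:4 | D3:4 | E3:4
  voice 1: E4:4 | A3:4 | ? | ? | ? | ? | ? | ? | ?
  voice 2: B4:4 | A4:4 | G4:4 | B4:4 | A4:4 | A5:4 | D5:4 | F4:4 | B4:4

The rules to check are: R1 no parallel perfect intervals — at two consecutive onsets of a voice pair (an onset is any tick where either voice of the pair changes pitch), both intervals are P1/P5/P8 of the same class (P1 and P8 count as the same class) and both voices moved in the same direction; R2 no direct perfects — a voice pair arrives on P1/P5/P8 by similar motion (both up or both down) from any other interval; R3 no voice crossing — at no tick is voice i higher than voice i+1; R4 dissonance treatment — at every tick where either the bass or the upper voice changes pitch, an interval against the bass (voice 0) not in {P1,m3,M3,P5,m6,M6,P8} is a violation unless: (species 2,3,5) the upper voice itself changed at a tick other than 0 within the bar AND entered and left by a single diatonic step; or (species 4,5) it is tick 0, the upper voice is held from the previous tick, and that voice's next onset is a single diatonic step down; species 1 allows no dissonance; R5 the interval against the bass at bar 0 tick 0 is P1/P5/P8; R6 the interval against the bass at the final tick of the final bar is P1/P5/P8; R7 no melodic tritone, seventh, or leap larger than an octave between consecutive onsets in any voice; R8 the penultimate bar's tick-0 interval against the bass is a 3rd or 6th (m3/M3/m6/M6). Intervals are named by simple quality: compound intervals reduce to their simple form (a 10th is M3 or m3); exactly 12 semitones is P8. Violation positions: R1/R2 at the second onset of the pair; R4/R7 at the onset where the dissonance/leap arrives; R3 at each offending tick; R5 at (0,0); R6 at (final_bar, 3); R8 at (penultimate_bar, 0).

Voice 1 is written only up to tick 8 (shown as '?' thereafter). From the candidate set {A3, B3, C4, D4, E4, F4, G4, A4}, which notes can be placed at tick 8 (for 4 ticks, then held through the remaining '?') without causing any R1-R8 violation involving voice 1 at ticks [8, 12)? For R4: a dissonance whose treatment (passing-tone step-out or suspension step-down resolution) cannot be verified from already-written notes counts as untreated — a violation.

A3: legal
B3: violates R4
C4: legal
D4: violates R4
E4: violates R2
F4: legal
G4: violates R4,R7
A4: violates R2,R3

{A3, C4, F4}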